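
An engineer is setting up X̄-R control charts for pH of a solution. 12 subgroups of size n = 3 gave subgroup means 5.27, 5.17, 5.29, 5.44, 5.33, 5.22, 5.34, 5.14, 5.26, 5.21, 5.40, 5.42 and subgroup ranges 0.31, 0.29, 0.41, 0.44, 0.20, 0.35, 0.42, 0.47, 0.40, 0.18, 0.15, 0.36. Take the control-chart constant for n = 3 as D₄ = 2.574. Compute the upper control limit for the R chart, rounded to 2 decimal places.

R̄ = (0.31 + 0.29 + 0.41 + 0.44 + 0.20 + 0.35 + 0.42 + 0.47 + 0.40 + 0.18 + 0.15 + 0.36) / 12 = 3.9800 / 12 = 0.3317
UCL_R = D₄·R̄ = 2.574 × 0.3317 = 0.8537

0.85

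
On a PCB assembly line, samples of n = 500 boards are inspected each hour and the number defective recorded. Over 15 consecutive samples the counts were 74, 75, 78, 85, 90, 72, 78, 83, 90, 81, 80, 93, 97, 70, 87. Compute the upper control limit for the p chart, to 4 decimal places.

p̄ = Σdᵢ / (k·n) = 1233 / (15 × 500) = 0.16440
UCL = p̄ + 3·√(p̄(1−p̄)/n) = 0.16440 + 3 × √(0.16440×0.83560/500) = 0.16440 + 3 × 0.01658 = 0.21413

0.2141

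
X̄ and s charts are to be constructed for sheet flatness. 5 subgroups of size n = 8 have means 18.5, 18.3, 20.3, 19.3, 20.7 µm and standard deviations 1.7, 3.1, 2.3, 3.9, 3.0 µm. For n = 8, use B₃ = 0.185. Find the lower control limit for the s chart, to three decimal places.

0.518

s̄ = (1.7 + 3.1 + 2.3 + 3.9 + 3.0) / 5 = 2.8000
LCL_s = B₃·s̄ = 0.185 × 2.8000 = 0.5180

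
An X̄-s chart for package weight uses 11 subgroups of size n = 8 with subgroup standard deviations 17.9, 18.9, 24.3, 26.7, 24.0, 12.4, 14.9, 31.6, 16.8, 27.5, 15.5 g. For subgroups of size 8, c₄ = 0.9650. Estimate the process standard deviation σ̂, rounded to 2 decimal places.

21.71

s̄ = (17.9 + 18.9 + 24.3 + 26.7 + 24.0 + 12.4 + 14.9 + 31.6 + 16.8 + 27.5 + 15.5) / 11 = 20.9545
σ̂ = s̄ / c₄ = 20.9545 / 0.9650 = 21.7146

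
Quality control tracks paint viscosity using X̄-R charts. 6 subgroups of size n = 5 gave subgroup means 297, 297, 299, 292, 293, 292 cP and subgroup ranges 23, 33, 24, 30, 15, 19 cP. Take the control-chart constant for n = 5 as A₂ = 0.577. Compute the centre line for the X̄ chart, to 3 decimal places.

X̄̄ = (297 + 297 + 299 + 292 + 293 + 292) / 6 = 1770.0000 / 6 = 295.0000
CL = X̄̄ = 295.0000

295.000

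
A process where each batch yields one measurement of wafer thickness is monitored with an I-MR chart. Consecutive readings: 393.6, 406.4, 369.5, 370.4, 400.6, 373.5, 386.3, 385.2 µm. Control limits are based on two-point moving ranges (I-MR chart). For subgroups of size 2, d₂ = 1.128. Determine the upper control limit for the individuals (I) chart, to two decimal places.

431.96

X̄ = (393.6 + 406.4 + 369.5 + 370.4 + 400.6 + 373.5 + 386.3 + 385.2) / 8 = 385.6875
Moving ranges: 12.8, 36.9, 0.9, 30.2, 27.1, 12.8, 1.1; M̄R̄ = 121.8000 / 7 = 17.4000
UCL = X̄ + 3·M̄R̄/d₂ = 385.6875 + 3 × 17.4000 / 1.128 = 431.9641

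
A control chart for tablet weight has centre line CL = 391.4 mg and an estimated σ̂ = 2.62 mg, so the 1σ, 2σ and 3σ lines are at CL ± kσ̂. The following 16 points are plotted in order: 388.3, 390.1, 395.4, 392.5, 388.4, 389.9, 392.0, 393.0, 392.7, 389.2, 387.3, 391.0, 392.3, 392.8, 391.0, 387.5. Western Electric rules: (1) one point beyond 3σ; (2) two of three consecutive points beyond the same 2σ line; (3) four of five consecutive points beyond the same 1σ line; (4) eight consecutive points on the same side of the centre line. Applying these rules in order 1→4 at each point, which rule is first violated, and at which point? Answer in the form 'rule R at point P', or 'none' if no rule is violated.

none

Zone of each point (C = within 1σ̂, B = 1σ̂–2σ̂, A = 2σ̂–3σ̂, * = beyond 3σ̂; sign = side of CL): 1:-B, 2:-C, 3:+B, 4:+C, 5:-B, 6:-C, 7:+C, 8:+C, 9:+C, 10:-C, 11:-B, 12:-C, 13:+C, 14:+C, 15:-C, 16:-B
No rule fires across all 16 points.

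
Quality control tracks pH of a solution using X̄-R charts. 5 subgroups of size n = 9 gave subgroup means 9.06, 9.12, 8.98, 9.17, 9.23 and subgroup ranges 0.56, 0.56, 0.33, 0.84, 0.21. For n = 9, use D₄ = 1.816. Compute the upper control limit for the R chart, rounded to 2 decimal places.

R̄ = (0.56 + 0.56 + 0.33 + 0.84 + 0.21) / 5 = 2.5000 / 5 = 0.5000
UCL_R = D₄·R̄ = 1.816 × 0.5000 = 0.9080

0.91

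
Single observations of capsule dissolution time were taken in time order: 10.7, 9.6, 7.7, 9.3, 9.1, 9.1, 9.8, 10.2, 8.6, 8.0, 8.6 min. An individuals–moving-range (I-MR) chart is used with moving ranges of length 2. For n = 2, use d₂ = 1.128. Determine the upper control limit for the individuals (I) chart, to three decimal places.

11.468

X̄ = (10.7 + 9.6 + 7.7 + 9.3 + 9.1 + 9.1 + 9.8 + 10.2 + 8.6 + 8.0 + 8.6) / 11 = 9.1545
Moving ranges: 1.1, 1.9, 1.6, 0.2, 0.0, 0.7, 0.4, 1.6, 0.6, 0.6; M̄R̄ = 8.7000 / 10 = 0.8700
UCL = X̄ + 3·M̄R̄/d₂ = 9.1545 + 3 × 0.8700 / 1.128 = 11.4684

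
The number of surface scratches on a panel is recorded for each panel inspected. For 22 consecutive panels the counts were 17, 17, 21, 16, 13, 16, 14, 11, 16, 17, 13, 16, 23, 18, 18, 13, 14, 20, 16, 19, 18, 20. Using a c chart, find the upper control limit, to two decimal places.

28.87

c̄ = (17 + 17 + 21 + 16 + 13 + 16 + 14 + 11 + 16 + 17 + 13 + 16 + 23 + 18 + 18 + 13 + 14 + 20 + 16 + 19 + 18 + 20) / 22 = 366 / 22 = 16.6364
UCL = c̄ + 3√c̄ = 16.6364 + 3 × √16.6364 = 16.6364 + 3 × 4.0788 = 28.8727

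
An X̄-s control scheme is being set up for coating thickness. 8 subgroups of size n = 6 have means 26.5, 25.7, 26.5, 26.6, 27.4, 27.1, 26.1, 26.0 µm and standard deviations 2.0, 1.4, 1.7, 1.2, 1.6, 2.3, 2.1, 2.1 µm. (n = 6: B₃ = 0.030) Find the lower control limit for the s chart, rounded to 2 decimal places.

0.05

s̄ = (2.0 + 1.4 + 1.7 + 1.2 + 1.6 + 2.3 + 2.1 + 2.1) / 8 = 1.8000
LCL_s = B₃·s̄ = 0.030 × 1.8000 = 0.0540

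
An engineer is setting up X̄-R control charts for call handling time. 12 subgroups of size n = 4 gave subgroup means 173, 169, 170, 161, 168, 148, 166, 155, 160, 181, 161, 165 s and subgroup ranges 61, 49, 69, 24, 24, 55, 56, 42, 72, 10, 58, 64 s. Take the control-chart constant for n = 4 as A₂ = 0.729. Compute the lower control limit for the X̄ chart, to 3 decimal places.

129.272

X̄̄ = (173 + 169 + 170 + 161 + 168 + 148 + 166 + 155 + 160 + 181 + 161 + 165) / 12 = 1977.0000 / 12 = 164.7500
R̄ = (61 + 49 + 69 + 24 + 24 + 55 + 56 + 42 + 72 + 10 + 58 + 64) / 12 = 584.0000 / 12 = 48.6667
LCL = X̄̄ − A₂·R̄ = 164.7500 − 0.729 × 48.6667 = 129.2720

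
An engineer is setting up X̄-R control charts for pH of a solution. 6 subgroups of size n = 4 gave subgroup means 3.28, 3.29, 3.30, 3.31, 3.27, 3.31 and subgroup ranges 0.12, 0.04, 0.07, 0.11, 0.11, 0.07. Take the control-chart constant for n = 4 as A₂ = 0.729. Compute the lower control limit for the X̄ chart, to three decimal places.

X̄̄ = (3.28 + 3.29 + 3.30 + 3.31 + 3.27 + 3.31) / 6 = 19.7600 / 6 = 3.2933
R̄ = (0.12 + 0.04 + 0.07 + 0.11 + 0.11 + 0.07) / 6 = 0.5200 / 6 = 0.0867
LCL = X̄̄ − A₂·R̄ = 3.2933 − 0.729 × 0.0867 = 3.2302

3.230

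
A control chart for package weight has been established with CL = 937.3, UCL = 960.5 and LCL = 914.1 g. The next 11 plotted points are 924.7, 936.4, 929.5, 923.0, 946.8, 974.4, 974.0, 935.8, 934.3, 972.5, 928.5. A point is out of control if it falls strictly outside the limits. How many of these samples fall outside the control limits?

3

Compare each point to [914.1, 960.5]: sample 6 = 974.4 > UCL; sample 7 = 974.0 > UCL; sample 10 = 972.5 > UCL.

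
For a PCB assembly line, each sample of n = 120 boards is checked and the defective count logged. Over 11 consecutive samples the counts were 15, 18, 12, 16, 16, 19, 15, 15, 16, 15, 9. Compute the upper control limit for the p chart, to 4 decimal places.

p̄ = Σdᵢ / (k·n) = 166 / (11 × 120) = 0.12576
UCL = p̄ + 3·√(p̄(1−p̄)/n) = 0.12576 + 3 × √(0.12576×0.87424/120) = 0.12576 + 3 × 0.03027 = 0.21656

0.2166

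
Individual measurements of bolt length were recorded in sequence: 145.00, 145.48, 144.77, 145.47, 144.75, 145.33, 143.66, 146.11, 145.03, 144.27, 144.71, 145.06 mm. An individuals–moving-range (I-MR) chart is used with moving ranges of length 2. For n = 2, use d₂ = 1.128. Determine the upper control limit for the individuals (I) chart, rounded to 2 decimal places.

X̄ = (145.00 + 145.48 + 144.77 + 145.47 + 144.75 + 145.33 + 143.66 + 146.11 + 145.03 + 144.27 + 144.71 + 145.06) / 12 = 144.9700
Moving ranges: 0.48, 0.71, 0.70, 0.72, 0.58, 1.67, 2.45, 1.08, 0.76, 0.44, 0.35; M̄R̄ = 9.9400 / 11 = 0.9036
UCL = X̄ + 3·M̄R̄/d₂ = 144.9700 + 3 × 0.9036 / 1.128 = 147.3733

147.37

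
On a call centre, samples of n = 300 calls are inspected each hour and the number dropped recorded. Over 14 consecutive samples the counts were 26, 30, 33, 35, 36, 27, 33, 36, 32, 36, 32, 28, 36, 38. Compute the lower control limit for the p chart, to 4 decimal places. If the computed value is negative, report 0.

p̄ = Σdᵢ / (k·n) = 458 / (14 × 300) = 0.10905
LCL = p̄ − 3·√(p̄(1−p̄)/n) = 0.10905 − 3 × 0.01800 = 0.05506

0.0551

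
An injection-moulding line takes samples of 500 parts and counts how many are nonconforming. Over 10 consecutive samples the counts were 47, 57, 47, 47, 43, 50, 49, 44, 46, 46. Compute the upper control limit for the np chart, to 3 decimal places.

67.288

p̄ = Σdᵢ / (k·n) = 476 / (10 × 500) = 0.09520
UCL = np̄ + 3·√(np̄(1−p̄)) = 47.6000 + 3 × √(47.6000×0.90480) = 47.6000 + 3 × 6.5627 = 67.2880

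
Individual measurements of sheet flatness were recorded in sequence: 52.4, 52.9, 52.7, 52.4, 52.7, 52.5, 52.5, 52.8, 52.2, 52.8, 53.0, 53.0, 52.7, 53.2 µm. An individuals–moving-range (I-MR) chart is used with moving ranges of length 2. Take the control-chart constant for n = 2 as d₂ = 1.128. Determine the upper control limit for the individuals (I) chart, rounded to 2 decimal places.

53.52

X̄ = (52.4 + 52.9 + 52.7 + 52.4 + 52.7 + 52.5 + 52.5 + 52.8 + 52.2 + 52.8 + 53.0 + 53.0 + 52.7 + 53.2) / 14 = 52.7000
Moving ranges: 0.5, 0.2, 0.3, 0.3, 0.2, 0.0, 0.3, 0.6, 0.6, 0.2, 0.0, 0.3, 0.5; M̄R̄ = 4.0000 / 13 = 0.3077
UCL = X̄ + 3·M̄R̄/d₂ = 52.7000 + 3 × 0.3077 / 1.128 = 53.5183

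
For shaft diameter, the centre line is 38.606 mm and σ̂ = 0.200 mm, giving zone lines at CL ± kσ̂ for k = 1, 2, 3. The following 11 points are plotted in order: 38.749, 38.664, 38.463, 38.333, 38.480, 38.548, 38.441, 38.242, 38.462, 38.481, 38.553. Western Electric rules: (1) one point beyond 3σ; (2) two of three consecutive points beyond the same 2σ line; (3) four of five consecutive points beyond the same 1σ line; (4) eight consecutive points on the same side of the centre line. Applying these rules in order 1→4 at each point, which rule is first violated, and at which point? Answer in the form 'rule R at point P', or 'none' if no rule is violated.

Zone of each point (C = within 1σ̂, B = 1σ̂–2σ̂, A = 2σ̂–3σ̂, * = beyond 3σ̂; sign = side of CL): 1:+C, 2:+C, 3:-C, 4:-B, 5:-C, 6:-C, 7:-C, 8:-B, 9:-C, 10:-C, 11:-C
Rule 4 (eight consecutive points on the same side of the centre line) is satisfied at point 10.

rule 4 at point 10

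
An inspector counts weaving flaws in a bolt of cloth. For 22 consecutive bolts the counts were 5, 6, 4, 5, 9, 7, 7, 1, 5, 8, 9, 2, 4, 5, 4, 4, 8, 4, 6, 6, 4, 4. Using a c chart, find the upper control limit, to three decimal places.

12.237

c̄ = (5 + 6 + 4 + 5 + 9 + 7 + 7 + 1 + 5 + 8 + 9 + 2 + 4 + 5 + 4 + 4 + 8 + 4 + 6 + 6 + 4 + 4) / 22 = 117 / 22 = 5.3182
UCL = c̄ + 3√c̄ = 5.3182 + 3 × √5.3182 = 5.3182 + 3 × 2.3061 = 12.2365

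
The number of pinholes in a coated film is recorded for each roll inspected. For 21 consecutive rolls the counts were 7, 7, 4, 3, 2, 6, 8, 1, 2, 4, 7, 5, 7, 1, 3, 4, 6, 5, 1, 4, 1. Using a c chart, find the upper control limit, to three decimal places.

10.332

c̄ = (7 + 7 + 4 + 3 + 2 + 6 + 8 + 1 + 2 + 4 + 7 + 5 + 7 + 1 + 3 + 4 + 6 + 5 + 1 + 4 + 1) / 21 = 88 / 21 = 4.1905
UCL = c̄ + 3√c̄ = 4.1905 + 3 × √4.1905 = 4.1905 + 3 × 2.0471 = 10.3317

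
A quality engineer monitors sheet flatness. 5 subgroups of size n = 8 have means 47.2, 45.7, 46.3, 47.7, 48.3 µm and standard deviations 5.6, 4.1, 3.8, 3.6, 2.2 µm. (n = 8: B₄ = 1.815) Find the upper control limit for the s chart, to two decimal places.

7.01

s̄ = (5.6 + 4.1 + 3.8 + 3.6 + 2.2) / 5 = 3.8600
UCL_s = B₄·s̄ = 1.815 × 3.8600 = 7.0059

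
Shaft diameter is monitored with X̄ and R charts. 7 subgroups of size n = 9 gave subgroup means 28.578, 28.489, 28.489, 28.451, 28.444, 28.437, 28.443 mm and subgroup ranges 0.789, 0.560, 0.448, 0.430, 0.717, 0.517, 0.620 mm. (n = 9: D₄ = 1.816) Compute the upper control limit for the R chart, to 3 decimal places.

1.059

R̄ = (0.789 + 0.560 + 0.448 + 0.430 + 0.717 + 0.517 + 0.620) / 7 = 4.0810 / 7 = 0.5830
UCL_R = D₄·R̄ = 1.816 × 0.5830 = 1.0587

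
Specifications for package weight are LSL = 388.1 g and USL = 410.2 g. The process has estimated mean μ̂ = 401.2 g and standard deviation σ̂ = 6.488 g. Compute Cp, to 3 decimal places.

0.568

Cp = (USL − LSL) / (6σ̂) = (410.2 − 388.1) / (6 × 6.488) = 22.1000 / 38.9280 = 0.5677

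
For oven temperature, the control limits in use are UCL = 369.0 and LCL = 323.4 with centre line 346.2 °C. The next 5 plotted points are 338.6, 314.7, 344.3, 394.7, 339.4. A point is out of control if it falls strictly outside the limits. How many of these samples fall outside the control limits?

Compare each point to [323.4, 369.0]: sample 2 = 314.7 < LCL; sample 4 = 394.7 > UCL.

2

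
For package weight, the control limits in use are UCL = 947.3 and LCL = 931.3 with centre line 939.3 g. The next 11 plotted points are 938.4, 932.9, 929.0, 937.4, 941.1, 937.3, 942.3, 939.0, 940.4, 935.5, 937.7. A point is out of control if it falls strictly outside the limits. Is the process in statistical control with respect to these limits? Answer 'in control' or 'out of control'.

Compare each point to [931.3, 947.3]: sample 3 = 929.0 < LCL.

out of control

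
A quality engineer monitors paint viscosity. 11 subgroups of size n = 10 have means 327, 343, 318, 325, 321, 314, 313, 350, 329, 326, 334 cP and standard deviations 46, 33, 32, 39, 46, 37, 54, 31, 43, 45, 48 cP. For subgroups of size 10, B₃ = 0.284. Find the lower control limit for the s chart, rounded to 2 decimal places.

s̄ = (46 + 33 + 32 + 39 + 46 + 37 + 54 + 31 + 43 + 45 + 48) / 11 = 41.2727
LCL_s = B₃·s̄ = 0.284 × 41.2727 = 11.7215

11.72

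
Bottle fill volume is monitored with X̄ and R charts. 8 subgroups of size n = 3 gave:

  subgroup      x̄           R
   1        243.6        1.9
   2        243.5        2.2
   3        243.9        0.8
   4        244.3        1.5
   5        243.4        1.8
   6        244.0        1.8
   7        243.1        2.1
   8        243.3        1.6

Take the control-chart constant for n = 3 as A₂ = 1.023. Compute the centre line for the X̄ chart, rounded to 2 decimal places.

X̄̄ = (243.6 + 243.5 + 243.9 + 244.3 + 243.4 + 244.0 + 243.1 + 243.3) / 8 = 1949.1000 / 8 = 243.6375
CL = X̄̄ = 243.6375

243.64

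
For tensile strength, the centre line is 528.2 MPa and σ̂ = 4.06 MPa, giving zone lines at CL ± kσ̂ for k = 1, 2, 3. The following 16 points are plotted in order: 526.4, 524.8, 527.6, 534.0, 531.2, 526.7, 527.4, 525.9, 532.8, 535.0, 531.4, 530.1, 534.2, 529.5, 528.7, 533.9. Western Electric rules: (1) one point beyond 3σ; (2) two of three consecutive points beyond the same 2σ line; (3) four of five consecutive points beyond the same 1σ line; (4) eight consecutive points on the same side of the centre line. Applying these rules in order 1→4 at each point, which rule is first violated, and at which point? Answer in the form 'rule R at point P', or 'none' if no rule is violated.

Zone of each point (C = within 1σ̂, B = 1σ̂–2σ̂, A = 2σ̂–3σ̂, * = beyond 3σ̂; sign = side of CL): 1:-C, 2:-C, 3:-C, 4:+B, 5:+C, 6:-C, 7:-C, 8:-C, 9:+B, 10:+B, 11:+C, 12:+C, 13:+B, 14:+C, 15:+C, 16:+B
Rule 4 (eight consecutive points on the same side of the centre line) is satisfied at point 16.

rule 4 at point 16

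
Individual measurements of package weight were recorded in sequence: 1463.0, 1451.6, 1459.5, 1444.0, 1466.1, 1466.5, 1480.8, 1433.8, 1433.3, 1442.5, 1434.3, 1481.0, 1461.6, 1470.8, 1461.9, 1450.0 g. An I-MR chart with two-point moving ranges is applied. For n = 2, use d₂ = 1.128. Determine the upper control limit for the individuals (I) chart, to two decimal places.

1497.53

X̄ = (1463.0 + 1451.6 + 1459.5 + 1444.0 + 1466.1 + 1466.5 + 1480.8 + 1433.8 + 1433.3 + 1442.5 + 1434.3 + 1481.0 + 1461.6 + 1470.8 + 1461.9 + 1450.0) / 16 = 1456.2938
Moving ranges: 11.4, 7.9, 15.5, 22.1, 0.4, 14.3, 47.0, 0.5, 9.2, 8.2, 46.7, 19.4, 9.2, 8.9, 11.9; M̄R̄ = 232.6000 / 15 = 15.5067
UCL = X̄ + 3·M̄R̄/d₂ = 1456.2938 + 3 × 15.5067 / 1.128 = 1497.5349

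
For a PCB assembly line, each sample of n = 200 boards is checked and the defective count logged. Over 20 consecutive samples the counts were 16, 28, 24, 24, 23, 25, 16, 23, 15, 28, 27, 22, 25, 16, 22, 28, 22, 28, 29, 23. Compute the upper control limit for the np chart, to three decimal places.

p̄ = Σdᵢ / (k·n) = 464 / (20 × 200) = 0.11600
UCL = np̄ + 3·√(np̄(1−p̄)) = 23.2000 + 3 × √(23.2000×0.88400) = 23.2000 + 3 × 4.5287 = 36.7860

36.786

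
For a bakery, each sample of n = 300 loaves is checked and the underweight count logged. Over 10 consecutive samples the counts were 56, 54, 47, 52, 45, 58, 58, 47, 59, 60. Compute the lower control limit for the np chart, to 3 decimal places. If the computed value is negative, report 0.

p̄ = Σdᵢ / (k·n) = 536 / (10 × 300) = 0.17867
LCL = np̄ − 3·√(np̄(1−p̄)) = 53.6000 − 3 × 6.6350 = 33.6949

33.695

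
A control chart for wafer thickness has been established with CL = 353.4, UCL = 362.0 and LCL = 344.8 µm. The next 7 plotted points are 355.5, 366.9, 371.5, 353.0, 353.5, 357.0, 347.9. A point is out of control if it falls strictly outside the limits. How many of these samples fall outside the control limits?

2

Compare each point to [344.8, 362.0]: sample 2 = 366.9 > UCL; sample 3 = 371.5 > UCL.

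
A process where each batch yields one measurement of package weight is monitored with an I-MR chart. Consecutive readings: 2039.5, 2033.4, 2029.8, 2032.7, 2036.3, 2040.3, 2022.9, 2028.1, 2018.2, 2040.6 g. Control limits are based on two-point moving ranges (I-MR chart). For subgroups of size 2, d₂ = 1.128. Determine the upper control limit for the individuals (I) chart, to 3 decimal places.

X̄ = (2039.5 + 2033.4 + 2029.8 + 2032.7 + 2036.3 + 2040.3 + 2022.9 + 2028.1 + 2018.2 + 2040.6) / 10 = 2032.1800
Moving ranges: 6.1, 3.6, 2.9, 3.6, 4.0, 17.4, 5.2, 9.9, 22.4; M̄R̄ = 75.1000 / 9 = 8.3444
UCL = X̄ + 3·M̄R̄/d₂ = 2032.1800 + 3 × 8.3444 / 1.128 = 2054.3727

2054.373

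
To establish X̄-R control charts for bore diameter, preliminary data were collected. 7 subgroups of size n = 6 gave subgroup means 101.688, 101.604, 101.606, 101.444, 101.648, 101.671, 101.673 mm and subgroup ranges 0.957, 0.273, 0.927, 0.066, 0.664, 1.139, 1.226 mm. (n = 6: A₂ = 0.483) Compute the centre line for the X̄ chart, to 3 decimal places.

X̄̄ = (101.688 + 101.604 + 101.606 + 101.444 + 101.648 + 101.671 + 101.673) / 7 = 711.3340 / 7 = 101.6191
CL = X̄̄ = 101.6191

101.619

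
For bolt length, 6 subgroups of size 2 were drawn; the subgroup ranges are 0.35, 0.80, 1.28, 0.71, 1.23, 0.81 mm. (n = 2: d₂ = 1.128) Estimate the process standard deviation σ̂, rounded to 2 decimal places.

R̄ = (0.35 + 0.80 + 1.28 + 0.71 + 1.23 + 0.81) / 6 = 0.8633
σ̂ = R̄ / d₂ = 0.8633 / 1.128 = 0.7654

0.77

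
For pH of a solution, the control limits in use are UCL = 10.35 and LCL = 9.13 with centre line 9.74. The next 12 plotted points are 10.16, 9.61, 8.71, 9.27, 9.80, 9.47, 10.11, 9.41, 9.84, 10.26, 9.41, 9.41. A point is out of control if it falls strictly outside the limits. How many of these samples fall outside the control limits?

Compare each point to [9.13, 10.35]: sample 3 = 8.71 < LCL.

1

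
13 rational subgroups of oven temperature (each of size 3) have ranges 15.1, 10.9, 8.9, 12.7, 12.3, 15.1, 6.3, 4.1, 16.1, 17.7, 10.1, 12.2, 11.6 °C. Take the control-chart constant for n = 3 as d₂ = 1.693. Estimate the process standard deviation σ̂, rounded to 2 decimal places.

6.96

R̄ = (15.1 + 10.9 + 8.9 + 12.7 + 12.3 + 15.1 + 6.3 + 4.1 + 16.1 + 17.7 + 10.1 + 12.2 + 11.6) / 13 = 11.7769
σ̂ = R̄ / d₂ = 11.7769 / 1.693 = 6.9562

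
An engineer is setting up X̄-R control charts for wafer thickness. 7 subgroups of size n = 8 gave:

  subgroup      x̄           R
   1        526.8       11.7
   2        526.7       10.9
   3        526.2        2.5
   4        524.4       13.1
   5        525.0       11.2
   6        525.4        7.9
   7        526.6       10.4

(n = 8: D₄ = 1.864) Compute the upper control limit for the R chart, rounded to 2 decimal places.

R̄ = (11.7 + 10.9 + 2.5 + 13.1 + 11.2 + 7.9 + 10.4) / 7 = 67.7000 / 7 = 9.6714
UCL_R = D₄·R̄ = 1.864 × 9.6714 = 18.0275

18.03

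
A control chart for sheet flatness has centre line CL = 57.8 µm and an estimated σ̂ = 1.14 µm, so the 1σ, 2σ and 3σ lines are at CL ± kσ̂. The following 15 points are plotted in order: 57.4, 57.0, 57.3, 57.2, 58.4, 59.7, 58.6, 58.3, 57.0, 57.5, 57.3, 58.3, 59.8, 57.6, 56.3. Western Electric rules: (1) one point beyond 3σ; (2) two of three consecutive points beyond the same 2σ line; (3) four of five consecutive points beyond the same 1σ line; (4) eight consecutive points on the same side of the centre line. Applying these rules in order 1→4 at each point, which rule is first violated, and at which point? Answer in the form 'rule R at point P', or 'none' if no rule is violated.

Zone of each point (C = within 1σ̂, B = 1σ̂–2σ̂, A = 2σ̂–3σ̂, * = beyond 3σ̂; sign = side of CL): 1:-C, 2:-C, 3:-C, 4:-C, 5:+C, 6:+B, 7:+C, 8:+C, 9:-C, 10:-C, 11:-C, 12:+C, 13:+B, 14:-C, 15:-B
No rule fires across all 15 points.

none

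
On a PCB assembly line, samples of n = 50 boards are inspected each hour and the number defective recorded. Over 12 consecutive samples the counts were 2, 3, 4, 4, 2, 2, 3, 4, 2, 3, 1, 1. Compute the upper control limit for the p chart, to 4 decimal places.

p̄ = Σdᵢ / (k·n) = 31 / (12 × 50) = 0.05167
UCL = p̄ + 3·√(p̄(1−p̄)/n) = 0.05167 + 3 × √(0.05167×0.94833/50) = 0.05167 + 3 × 0.03130 = 0.14558

0.1456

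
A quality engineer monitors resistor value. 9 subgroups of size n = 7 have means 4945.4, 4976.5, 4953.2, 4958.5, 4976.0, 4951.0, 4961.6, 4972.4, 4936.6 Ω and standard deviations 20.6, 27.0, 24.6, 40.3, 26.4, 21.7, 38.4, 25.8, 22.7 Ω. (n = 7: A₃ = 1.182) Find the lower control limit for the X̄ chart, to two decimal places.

4926.52

X̄̄ = (4945.4 + 4976.5 + 4953.2 + 4958.5 + 4976.0 + 4951.0 + 4961.6 + 4972.4 + 4936.6) / 9 = 4959.0222
s̄ = (20.6 + 27.0 + 24.6 + 40.3 + 26.4 + 21.7 + 38.4 + 25.8 + 22.7) / 9 = 27.5000
LCL = X̄̄ − A₃·s̄ = 4959.0222 − 1.182 × 27.5000 = 4926.5172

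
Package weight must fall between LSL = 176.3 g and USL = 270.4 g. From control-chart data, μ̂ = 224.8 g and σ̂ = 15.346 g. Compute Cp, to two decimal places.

Cp = (USL − LSL) / (6σ̂) = (270.4 − 176.3) / (6 × 15.346) = 94.1000 / 92.0760 = 1.0220

1.02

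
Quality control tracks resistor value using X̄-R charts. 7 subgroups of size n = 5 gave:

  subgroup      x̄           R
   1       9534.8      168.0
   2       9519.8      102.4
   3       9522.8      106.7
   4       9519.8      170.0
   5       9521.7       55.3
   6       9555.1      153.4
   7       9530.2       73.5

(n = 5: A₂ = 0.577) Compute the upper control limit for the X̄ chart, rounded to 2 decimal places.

9597.53

X̄̄ = (9534.8 + 9519.8 + 9522.8 + 9519.8 + 9521.7 + 9555.1 + 9530.2) / 7 = 66704.2000 / 7 = 9529.1714
R̄ = (168.0 + 102.4 + 106.7 + 170.0 + 55.3 + 153.4 + 73.5) / 7 = 829.3000 / 7 = 118.4714
UCL = X̄̄ + A₂·R̄ = 9529.1714 + 0.577 × 118.4714 = 9597.5294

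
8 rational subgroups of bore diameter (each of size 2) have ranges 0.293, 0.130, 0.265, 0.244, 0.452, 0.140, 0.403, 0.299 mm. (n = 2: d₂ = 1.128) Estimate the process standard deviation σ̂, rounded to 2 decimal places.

0.25

R̄ = (0.293 + 0.130 + 0.265 + 0.244 + 0.452 + 0.140 + 0.403 + 0.299) / 8 = 0.2782
σ̂ = R̄ / d₂ = 0.2782 / 1.128 = 0.2467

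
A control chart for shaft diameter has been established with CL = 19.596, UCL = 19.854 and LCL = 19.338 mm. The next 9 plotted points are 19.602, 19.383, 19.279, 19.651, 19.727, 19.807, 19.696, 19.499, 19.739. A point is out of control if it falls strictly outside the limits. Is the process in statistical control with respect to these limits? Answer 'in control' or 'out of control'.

Compare each point to [19.338, 19.854]: sample 3 = 19.279 < LCL.

out of control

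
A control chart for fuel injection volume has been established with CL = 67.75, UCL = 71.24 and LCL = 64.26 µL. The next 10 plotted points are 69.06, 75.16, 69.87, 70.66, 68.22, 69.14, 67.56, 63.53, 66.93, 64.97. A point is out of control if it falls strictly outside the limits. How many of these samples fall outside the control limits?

Compare each point to [64.26, 71.24]: sample 2 = 75.16 > UCL; sample 8 = 63.53 < LCL.

2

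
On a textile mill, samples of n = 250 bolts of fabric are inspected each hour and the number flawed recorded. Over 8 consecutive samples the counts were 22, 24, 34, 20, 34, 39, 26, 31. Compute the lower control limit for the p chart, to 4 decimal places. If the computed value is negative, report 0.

0.0545

p̄ = Σdᵢ / (k·n) = 230 / (8 × 250) = 0.11500
LCL = p̄ − 3·√(p̄(1−p̄)/n) = 0.11500 − 3 × 0.02018 = 0.05447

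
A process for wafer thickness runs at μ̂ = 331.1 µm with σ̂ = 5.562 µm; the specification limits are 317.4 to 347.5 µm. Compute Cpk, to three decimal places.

Cpu = (USL − μ̂) / (3σ̂) = (347.5 − 331.1) / (3 × 5.562) = 0.9829; Cpl = (μ̂ − LSL) / (3σ̂) = (331.1 − 317.4) / (3 × 5.562) = 0.8210; Cpk = min(Cpu, Cpl) = 0.8210

0.821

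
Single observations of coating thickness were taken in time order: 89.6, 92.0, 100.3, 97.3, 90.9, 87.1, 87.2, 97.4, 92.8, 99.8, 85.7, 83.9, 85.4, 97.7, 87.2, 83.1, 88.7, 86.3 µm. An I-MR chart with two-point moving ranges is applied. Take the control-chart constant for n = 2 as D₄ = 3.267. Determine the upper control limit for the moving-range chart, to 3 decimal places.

18.853

Moving ranges: 2.4, 8.3, 3.0, 6.4, 3.8, 0.1, 10.2, 4.6, 7.0, 14.1, 1.8, 1.5, 12.3, 10.5, 4.1, 5.6, 2.4; M̄R̄ = 98.1000 / 17 = 5.7706
UCL_MR = D₄·M̄R̄ = 3.267 × 5.7706 = 18.8525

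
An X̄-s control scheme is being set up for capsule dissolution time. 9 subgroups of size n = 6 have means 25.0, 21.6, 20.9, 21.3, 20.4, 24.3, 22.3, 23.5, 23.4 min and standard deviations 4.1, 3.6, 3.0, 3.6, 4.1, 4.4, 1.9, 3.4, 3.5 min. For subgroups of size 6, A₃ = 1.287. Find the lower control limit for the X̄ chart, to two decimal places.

X̄̄ = (25.0 + 21.6 + 20.9 + 21.3 + 20.4 + 24.3 + 22.3 + 23.5 + 23.4) / 9 = 22.5222
s̄ = (4.1 + 3.6 + 3.0 + 3.6 + 4.1 + 4.4 + 1.9 + 3.4 + 3.5) / 9 = 3.5111
LCL = X̄̄ − A₃·s̄ = 22.5222 − 1.287 × 3.5111 = 18.0034

18.00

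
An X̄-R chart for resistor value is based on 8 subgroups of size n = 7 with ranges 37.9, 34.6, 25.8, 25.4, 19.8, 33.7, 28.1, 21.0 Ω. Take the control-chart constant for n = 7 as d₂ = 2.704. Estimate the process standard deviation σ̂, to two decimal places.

R̄ = (37.9 + 34.6 + 25.8 + 25.4 + 19.8 + 33.7 + 28.1 + 21.0) / 8 = 28.2875
σ̂ = R̄ / d₂ = 28.2875 / 2.704 = 10.4614

10.46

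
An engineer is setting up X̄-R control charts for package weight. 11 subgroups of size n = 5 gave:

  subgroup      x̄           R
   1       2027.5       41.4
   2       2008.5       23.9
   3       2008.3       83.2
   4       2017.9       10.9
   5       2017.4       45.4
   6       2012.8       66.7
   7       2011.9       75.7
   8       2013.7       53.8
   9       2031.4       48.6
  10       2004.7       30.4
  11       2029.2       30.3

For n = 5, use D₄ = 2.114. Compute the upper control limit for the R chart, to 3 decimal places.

98.070

R̄ = (41.4 + 23.9 + 83.2 + 10.9 + 45.4 + 66.7 + 75.7 + 53.8 + 48.6 + 30.4 + 30.3) / 11 = 510.3000 / 11 = 46.3909
UCL_R = D₄·R̄ = 2.114 × 46.3909 = 98.0704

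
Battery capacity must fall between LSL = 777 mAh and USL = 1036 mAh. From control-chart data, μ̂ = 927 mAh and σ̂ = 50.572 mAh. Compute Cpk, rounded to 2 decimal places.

Cpu = (USL − μ̂) / (3σ̂) = (1036 − 927) / (3 × 50.572) = 0.7184; Cpl = (μ̂ − LSL) / (3σ̂) = (927 − 777) / (3 × 50.572) = 0.9887; Cpk = min(Cpu, Cpl) = 0.7184

0.72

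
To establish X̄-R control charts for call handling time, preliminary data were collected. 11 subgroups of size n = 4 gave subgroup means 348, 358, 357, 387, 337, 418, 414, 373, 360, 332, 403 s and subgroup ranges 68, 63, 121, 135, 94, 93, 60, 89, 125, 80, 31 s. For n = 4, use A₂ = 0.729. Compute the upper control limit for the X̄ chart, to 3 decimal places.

X̄̄ = (348 + 358 + 357 + 387 + 337 + 418 + 414 + 373 + 360 + 332 + 403) / 11 = 4087.0000 / 11 = 371.5455
R̄ = (68 + 63 + 121 + 135 + 94 + 93 + 60 + 89 + 125 + 80 + 31) / 11 = 959.0000 / 11 = 87.1818
UCL = X̄̄ + A₂·R̄ = 371.5455 + 0.729 × 87.1818 = 435.1010

435.101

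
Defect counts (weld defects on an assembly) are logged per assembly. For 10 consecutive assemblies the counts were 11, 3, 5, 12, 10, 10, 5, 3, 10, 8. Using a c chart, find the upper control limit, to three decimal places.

c̄ = (11 + 3 + 5 + 12 + 10 + 10 + 5 + 3 + 10 + 8) / 10 = 77 / 10 = 7.7000
UCL = c̄ + 3√c̄ = 7.7000 + 3 × √7.7000 = 7.7000 + 3 × 2.7749 = 16.0247

16.025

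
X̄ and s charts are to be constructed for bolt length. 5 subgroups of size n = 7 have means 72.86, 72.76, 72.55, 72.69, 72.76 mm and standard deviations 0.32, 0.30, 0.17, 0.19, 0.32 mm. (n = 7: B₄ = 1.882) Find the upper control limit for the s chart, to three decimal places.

s̄ = (0.32 + 0.30 + 0.17 + 0.19 + 0.32) / 5 = 0.2600
UCL_s = B₄·s̄ = 1.882 × 0.2600 = 0.4893

0.489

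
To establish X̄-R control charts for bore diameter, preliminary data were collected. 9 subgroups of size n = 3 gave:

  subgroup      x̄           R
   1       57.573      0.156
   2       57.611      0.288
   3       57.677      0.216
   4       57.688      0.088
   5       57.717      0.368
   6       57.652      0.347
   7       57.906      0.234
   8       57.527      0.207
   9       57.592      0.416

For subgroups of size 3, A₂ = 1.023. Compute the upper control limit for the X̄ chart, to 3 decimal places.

X̄̄ = (57.573 + 57.611 + 57.677 + 57.688 + 57.717 + 57.652 + 57.906 + 57.527 + 57.592) / 9 = 518.9430 / 9 = 57.6603
R̄ = (0.156 + 0.288 + 0.216 + 0.088 + 0.368 + 0.347 + 0.234 + 0.207 + 0.416) / 9 = 2.3200 / 9 = 0.2578
UCL = X̄̄ + A₂·R̄ = 57.6603 + 1.023 × 0.2578 = 57.9240

57.924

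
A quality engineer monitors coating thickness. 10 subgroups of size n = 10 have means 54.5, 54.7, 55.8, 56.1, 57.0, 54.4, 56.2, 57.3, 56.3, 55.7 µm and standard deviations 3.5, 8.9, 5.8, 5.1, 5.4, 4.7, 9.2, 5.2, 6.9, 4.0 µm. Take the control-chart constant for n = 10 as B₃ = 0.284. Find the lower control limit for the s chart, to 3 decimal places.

s̄ = (3.5 + 8.9 + 5.8 + 5.1 + 5.4 + 4.7 + 9.2 + 5.2 + 6.9 + 4.0) / 10 = 5.8700
LCL_s = B₃·s̄ = 0.284 × 5.8700 = 1.6671

1.667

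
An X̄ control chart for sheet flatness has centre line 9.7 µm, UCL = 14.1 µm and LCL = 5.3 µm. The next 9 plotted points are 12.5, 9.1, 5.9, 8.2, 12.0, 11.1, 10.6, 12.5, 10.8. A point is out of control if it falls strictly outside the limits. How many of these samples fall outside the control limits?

0

All 9 points lie within [5.3, 14.1].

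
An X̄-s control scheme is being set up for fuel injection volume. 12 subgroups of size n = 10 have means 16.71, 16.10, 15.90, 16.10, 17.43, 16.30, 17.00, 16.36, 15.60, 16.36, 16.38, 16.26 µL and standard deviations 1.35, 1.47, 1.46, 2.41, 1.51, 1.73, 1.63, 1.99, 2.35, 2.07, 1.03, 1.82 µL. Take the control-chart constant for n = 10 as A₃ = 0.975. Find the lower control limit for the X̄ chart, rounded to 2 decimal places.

14.68

X̄̄ = (16.71 + 16.10 + 15.90 + 16.10 + 17.43 + 16.30 + 17.00 + 16.36 + 15.60 + 16.36 + 16.38 + 16.26) / 12 = 16.3750
s̄ = (1.35 + 1.47 + 1.46 + 2.41 + 1.51 + 1.73 + 1.63 + 1.99 + 2.35 + 2.07 + 1.03 + 1.82) / 12 = 1.7350
LCL = X̄̄ − A₃·s̄ = 16.3750 − 0.975 × 1.7350 = 14.6834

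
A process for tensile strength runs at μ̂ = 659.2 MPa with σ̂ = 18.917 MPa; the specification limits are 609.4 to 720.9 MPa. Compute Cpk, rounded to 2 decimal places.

0.88

Cpu = (USL − μ̂) / (3σ̂) = (720.9 − 659.2) / (3 × 18.917) = 1.0872; Cpl = (μ̂ − LSL) / (3σ̂) = (659.2 − 609.4) / (3 × 18.917) = 0.8775; Cpk = min(Cpu, Cpl) = 0.8775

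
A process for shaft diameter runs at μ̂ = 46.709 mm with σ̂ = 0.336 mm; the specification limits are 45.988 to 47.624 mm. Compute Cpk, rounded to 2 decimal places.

0.72

Cpu = (USL − μ̂) / (3σ̂) = (47.624 − 46.709) / (3 × 0.336) = 0.9077; Cpl = (μ̂ − LSL) / (3σ̂) = (46.709 − 45.988) / (3 × 0.336) = 0.7153; Cpk = min(Cpu, Cpl) = 0.7153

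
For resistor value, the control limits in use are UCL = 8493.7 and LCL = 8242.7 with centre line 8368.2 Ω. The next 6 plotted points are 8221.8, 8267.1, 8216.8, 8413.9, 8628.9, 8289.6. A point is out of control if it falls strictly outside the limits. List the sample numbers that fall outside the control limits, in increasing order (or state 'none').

Compare each point to [8242.7, 8493.7]: sample 1 = 8221.8 < LCL; sample 3 = 8216.8 < LCL; sample 5 = 8628.9 > UCL.

1, 3, 5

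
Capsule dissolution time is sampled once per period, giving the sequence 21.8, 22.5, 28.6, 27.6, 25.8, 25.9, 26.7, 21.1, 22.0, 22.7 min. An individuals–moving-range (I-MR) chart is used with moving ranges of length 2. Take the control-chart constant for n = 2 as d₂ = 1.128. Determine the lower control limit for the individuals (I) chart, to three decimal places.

X̄ = (21.8 + 22.5 + 28.6 + 27.6 + 25.8 + 25.9 + 26.7 + 21.1 + 22.0 + 22.7) / 10 = 24.4700
Moving ranges: 0.7, 6.1, 1.0, 1.8, 0.1, 0.8, 5.6, 0.9, 0.7; M̄R̄ = 17.7000 / 9 = 1.9667
LCL = X̄ − 3·M̄R̄/d₂ = 24.4700 − 3 × 1.9667 / 1.128 = 19.2395

19.240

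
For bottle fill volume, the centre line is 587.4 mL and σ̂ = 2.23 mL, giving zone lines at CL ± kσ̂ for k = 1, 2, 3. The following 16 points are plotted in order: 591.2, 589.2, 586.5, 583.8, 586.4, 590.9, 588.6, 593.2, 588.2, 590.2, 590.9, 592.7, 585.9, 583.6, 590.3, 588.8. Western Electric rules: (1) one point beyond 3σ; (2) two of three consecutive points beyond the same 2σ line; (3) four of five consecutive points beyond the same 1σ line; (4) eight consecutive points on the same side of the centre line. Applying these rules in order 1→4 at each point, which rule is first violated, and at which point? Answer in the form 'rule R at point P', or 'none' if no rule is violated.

rule 3 at point 12

Zone of each point (C = within 1σ̂, B = 1σ̂–2σ̂, A = 2σ̂–3σ̂, * = beyond 3σ̂; sign = side of CL): 1:+B, 2:+C, 3:-C, 4:-B, 5:-C, 6:+B, 7:+C, 8:+A, 9:+C, 10:+B, 11:+B, 12:+A, 13:-C, 14:-B, 15:+B, 16:+C
Rule 3 (four of five consecutive points beyond the same 1σ limit) is satisfied at point 12.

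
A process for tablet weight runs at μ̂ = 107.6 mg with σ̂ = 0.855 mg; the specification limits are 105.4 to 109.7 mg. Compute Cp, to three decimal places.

0.838

Cp = (USL − LSL) / (6σ̂) = (109.7 − 105.4) / (6 × 0.855) = 4.3000 / 5.1300 = 0.8382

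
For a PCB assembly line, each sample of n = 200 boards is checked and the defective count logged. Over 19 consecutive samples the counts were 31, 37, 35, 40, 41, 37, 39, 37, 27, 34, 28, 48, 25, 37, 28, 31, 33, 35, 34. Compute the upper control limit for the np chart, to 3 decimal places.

50.623

p̄ = Σdᵢ / (k·n) = 657 / (19 × 200) = 0.17289
UCL = np̄ + 3·√(np̄(1−p̄)) = 34.5789 + 3 × √(34.5789×0.82711) = 34.5789 + 3 × 5.3479 = 50.6228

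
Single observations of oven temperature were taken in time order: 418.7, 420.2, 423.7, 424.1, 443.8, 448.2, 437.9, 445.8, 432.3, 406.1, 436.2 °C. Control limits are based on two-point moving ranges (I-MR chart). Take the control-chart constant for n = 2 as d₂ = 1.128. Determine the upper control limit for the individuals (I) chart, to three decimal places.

X̄ = (418.7 + 420.2 + 423.7 + 424.1 + 443.8 + 448.2 + 437.9 + 445.8 + 432.3 + 406.1 + 436.2) / 11 = 430.6364
Moving ranges: 1.5, 3.5, 0.4, 19.7, 4.4, 10.3, 7.9, 13.5, 26.2, 30.1; M̄R̄ = 117.5000 / 10 = 11.7500
UCL = X̄ + 3·M̄R̄/d₂ = 430.6364 + 3 × 11.7500 / 1.128 = 461.8864

461.886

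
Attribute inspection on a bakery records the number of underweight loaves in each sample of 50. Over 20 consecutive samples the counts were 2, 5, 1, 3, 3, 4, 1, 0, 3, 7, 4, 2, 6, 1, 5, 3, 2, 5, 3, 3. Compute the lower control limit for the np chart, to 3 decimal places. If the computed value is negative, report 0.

p̄ = Σdᵢ / (k·n) = 63 / (20 × 50) = 0.06300
LCL = np̄ − 3·√(np̄(1−p̄)) = 3.1500 − 3 × 1.7180 = -2.0040 → 0 (negative, so LCL = 0)

0.000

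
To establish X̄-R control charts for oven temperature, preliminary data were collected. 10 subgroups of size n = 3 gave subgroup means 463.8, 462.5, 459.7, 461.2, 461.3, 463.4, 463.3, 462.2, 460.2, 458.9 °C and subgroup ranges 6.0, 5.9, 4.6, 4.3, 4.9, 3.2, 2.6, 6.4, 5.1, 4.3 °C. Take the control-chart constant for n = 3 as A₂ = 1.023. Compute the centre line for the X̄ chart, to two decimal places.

461.65

X̄̄ = (463.8 + 462.5 + 459.7 + 461.2 + 461.3 + 463.4 + 463.3 + 462.2 + 460.2 + 458.9) / 10 = 4616.5000 / 10 = 461.6500
CL = X̄̄ = 461.6500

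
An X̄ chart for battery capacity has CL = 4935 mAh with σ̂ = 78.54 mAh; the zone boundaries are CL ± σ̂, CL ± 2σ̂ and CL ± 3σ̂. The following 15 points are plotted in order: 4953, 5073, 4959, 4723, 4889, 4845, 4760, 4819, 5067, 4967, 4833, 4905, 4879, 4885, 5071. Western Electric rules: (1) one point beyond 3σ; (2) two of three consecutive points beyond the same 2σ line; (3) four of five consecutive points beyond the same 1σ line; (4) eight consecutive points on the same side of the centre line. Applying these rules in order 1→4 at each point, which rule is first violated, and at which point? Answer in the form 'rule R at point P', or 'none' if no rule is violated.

Zone of each point (C = within 1σ̂, B = 1σ̂–2σ̂, A = 2σ̂–3σ̂, * = beyond 3σ̂; sign = side of CL): 1:+C, 2:+B, 3:+C, 4:-A, 5:-C, 6:-B, 7:-A, 8:-B, 9:+B, 10:+C, 11:-B, 12:-C, 13:-C, 14:-C, 15:+B
Rule 3 (four of five consecutive points beyond the same 1σ limit) is satisfied at point 8.

rule 3 at point 8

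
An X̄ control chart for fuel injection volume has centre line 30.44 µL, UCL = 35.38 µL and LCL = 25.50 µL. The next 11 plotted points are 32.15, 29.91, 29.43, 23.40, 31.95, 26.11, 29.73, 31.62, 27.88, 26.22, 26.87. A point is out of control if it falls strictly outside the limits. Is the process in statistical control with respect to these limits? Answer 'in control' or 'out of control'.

Compare each point to [25.50, 35.38]: sample 4 = 23.40 < LCL.

out of control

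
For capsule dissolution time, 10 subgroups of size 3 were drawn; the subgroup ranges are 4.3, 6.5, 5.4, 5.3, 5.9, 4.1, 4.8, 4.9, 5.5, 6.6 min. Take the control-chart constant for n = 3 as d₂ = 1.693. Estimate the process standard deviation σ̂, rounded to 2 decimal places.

3.15

R̄ = (4.3 + 6.5 + 5.4 + 5.3 + 5.9 + 4.1 + 4.8 + 4.9 + 5.5 + 6.6) / 10 = 5.3300
σ̂ = R̄ / d₂ = 5.3300 / 1.693 = 3.1483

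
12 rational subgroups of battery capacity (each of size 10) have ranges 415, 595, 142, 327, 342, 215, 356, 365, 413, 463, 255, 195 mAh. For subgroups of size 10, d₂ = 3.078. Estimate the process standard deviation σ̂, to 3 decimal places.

R̄ = (415 + 595 + 142 + 327 + 342 + 215 + 356 + 365 + 413 + 463 + 255 + 195) / 12 = 340.2500
σ̂ = R̄ / d₂ = 340.2500 / 3.078 = 110.5426

110.543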